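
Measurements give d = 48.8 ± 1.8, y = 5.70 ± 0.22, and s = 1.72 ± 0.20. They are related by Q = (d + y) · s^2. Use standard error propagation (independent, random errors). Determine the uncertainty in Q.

Let u = d + y = 54.5. δu = √(δd² + δy²) = √(3.24 + 0.0484) = 1.81, so δu/u = 0.0333.
Q is then a monomial in u, s:
δQ/Q = √((δu/u)² + (2·δs/s)²) = √(0.00111 + 0.0541) = 0.235
Q = 161, so δQ = 0.235 × 161 = 37.9.

37.9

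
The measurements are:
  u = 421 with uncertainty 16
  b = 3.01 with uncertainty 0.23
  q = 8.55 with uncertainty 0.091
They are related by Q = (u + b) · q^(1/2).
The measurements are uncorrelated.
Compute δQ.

47.3

Let w = u + b = 424. δw = √(δu² + δb²) = √(256 + 0.0529) = 16.0, so δw/w = 0.0377.
Q is then a monomial in w, q:
δQ/Q = √((δw/w)² + (½·δq/q)²) = √(0.00142 + 2.83e-05) = 0.0381
Q = 1240, so δQ = 0.0381 × 1240 = 47.3.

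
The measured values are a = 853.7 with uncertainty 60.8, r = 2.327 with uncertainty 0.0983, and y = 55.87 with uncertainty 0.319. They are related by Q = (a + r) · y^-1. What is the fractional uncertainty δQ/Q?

0.0713

Let u = a + r = 856.0. δu = √(δa² + δr²) = √(3700 + 0.00966) = 60.8, so δu/u = 0.0710.
Q is then a monomial in u, y:
δQ/Q = √((δu/u)² + (-1·δy/y)²) = √(0.00504 + 3.26e-05) = 0.0713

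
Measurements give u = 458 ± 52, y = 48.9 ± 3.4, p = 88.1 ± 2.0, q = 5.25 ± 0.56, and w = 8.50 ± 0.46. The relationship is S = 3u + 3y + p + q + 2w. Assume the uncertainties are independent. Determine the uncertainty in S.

156

S is a linear combination, so absolute uncertainties add in quadrature:
  (3·δu)² = 24300;  (3·δy)² = 104;  (δp)² = 4.00;  (δq)² = 0.314;  (2·δw)² = 0.846
δS = √(24400) = 156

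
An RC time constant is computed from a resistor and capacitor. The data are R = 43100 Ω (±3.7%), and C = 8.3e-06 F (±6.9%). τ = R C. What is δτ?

0.0280 s

Relative error in a monomial: (δτ/τ)² = Σ (nᵢ · δxᵢ/xᵢ)².
  (1·δR/R)² = (1×0.0370)² = 0.00137;  (1·δC/C)² = (1×0.0690)² = 0.00476
δτ/τ = √(0.00613) = 0.0783
τ = 0.358 s, so δτ = 0.0783 × 0.358 = 0.0280 s.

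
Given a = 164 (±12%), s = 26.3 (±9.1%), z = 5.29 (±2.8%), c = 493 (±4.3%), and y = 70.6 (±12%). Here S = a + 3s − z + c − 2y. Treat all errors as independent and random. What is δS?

Absolute uncertainties add in quadrature for a linear combination:
  (δa)² = 387;  (3·δs)² = 51.6;  (δz)² = 0.0219;  (δc)² = 449;  (2·δy)² = 287
δS = √(1180) = 34.3

34.3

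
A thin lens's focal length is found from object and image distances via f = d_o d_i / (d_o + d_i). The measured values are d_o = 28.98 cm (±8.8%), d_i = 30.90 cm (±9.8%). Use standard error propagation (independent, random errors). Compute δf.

0.982 cm

∂f/∂d_o = (d_i/(d_o+d_i))² = 0.266;  ∂f/∂d_i = (d_o/(d_o+d_i))² = 0.234
δf = √((∂f/∂d_o · δd_o)² + (∂f/∂d_i · δd_i)²) = √(0.461 + 0.503) = 0.982 cm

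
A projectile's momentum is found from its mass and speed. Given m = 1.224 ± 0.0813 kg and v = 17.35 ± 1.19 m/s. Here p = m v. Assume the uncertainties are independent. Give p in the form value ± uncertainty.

21.24 ± 2.03 kg·m/s

Relative error in a monomial: (δp/p)² = Σ (nᵢ · δxᵢ/xᵢ)².
  (1·δm/m)² = (1×0.0664)² = 0.00441;  (1·δv/v)² = (1×0.0686)² = 0.00470
δp/p = √(0.00912) = 0.0955
p = 21.24 kg·m/s, so δp = 0.0955 × 21.24 = 2.03 kg·m/s.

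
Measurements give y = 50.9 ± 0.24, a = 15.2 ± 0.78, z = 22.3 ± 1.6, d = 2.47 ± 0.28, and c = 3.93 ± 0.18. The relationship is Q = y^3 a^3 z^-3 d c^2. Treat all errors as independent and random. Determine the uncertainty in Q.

Q is a product of powers, so relative uncertainties combine in quadrature:
  (3·δy/y)² = (3×0.00472)² = 0.000200;  (3·δa/a)² = (3×0.0513)² = 0.0237;  (-3·δz/z)² = (-3×0.0717)² = 0.0463;  (1·δd/d)² = (1×0.113)² = 0.0129;  (2·δc/c)² = (2×0.0458)² = 0.00839
δQ/Q = √(0.0915) = 0.302
Q = 1.59e+06, so δQ = 0.302 × 1.59e+06 = 4.82e+05.

4.82e+05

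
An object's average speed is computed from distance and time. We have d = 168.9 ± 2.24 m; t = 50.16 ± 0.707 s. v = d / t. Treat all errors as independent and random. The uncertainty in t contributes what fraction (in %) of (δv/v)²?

53.0%

(δv/v)² = (1·δd/d)² + (-1·δt/t)²
  d term: (1×0.0133)² = 0.000176
  t term: (-1×0.0141)² = 0.000199
Total = 0.000375. Share from t = 0.000199/0.000375 = 0.530.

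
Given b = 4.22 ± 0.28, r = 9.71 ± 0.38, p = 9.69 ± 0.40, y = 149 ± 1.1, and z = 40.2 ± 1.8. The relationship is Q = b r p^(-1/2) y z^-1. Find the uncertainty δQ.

4.48

Products/powers → add relative errors in quadrature, weighted by exponent:
  (1·δb/b)² = (1×0.0664)² = 0.00440;  (1·δr/r)² = (1×0.0391)² = 0.00153;  (−½·δp/p)² = (-0.5×0.0413)² = 0.000426;  (1·δy/y)² = (1×0.00738)² = 5.45e-05;  (-1·δz/z)² = (-1×0.0448)² = 0.00200
δQ/Q = √(0.00842) = 0.0918
Q = 48.8, so δQ = 0.0918 × 48.8 = 4.48.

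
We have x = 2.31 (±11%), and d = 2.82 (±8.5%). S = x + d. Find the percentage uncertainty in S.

For a sum/difference, combine absolute errors in quadrature:
  (δx)² = 0.0646;  (δd)² = 0.0575
δS = √(0.122) = 0.349
S = 5.13, so δS/S = 0.349/5.13 = 0.0681.

6.81%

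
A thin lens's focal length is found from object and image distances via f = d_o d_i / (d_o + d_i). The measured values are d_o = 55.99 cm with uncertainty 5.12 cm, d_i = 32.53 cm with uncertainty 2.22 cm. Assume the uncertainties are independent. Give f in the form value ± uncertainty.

∂f/∂d_o = (d_i/(d_o+d_i))² = 0.135;  ∂f/∂d_i = (d_o/(d_o+d_i))² = 0.400
δf = √((∂f/∂d_o · δd_o)² + (∂f/∂d_i · δd_i)²) = √(0.478 + 0.789) = 1.13 cm
f = 20.58 cm.

20.58 ± 1.13 cm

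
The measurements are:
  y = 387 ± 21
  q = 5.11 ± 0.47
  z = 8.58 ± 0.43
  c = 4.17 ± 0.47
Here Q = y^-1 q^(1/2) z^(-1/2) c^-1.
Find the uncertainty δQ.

Q is a product of powers, so relative uncertainties combine in quadrature:
  (-1·δy/y)² = (-1×0.0543)² = 0.00294;  (½·δq/q)² = (0.5×0.0920)² = 0.00211;  (−½·δz/z)² = (-0.5×0.0501)² = 0.000628;  (-1·δc/c)² = (-1×0.113)² = 0.0127
δQ/Q = √(0.0184) = 0.136
Q = 0.000478, so δQ = 0.136 × 0.000478 = 6.49e-05.

6.49e-05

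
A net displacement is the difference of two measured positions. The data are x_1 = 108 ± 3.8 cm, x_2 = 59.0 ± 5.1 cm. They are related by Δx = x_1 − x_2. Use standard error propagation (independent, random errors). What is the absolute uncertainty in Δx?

6.36 cm

Each term contributes (cᵢ δxᵢ)² to (δΔx)²:
  (δx_1)² = 14.4;  (δx_2)² = 26.0
δΔx = √(40.4) = 6.36 cm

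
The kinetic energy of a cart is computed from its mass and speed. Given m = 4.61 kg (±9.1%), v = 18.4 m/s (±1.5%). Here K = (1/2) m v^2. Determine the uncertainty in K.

74.8 J

Each factor contributes (exponent × relative error)² to (δK/K)²:
  (1·δm/m)² = (1×0.0910)² = 0.00828;  (2·δv/v)² = (2×0.0150)² = 0.000900
δK/K = √(0.00918) = 0.0958
K = 780 J, so δK = 0.0958 × 780 = 74.8 J.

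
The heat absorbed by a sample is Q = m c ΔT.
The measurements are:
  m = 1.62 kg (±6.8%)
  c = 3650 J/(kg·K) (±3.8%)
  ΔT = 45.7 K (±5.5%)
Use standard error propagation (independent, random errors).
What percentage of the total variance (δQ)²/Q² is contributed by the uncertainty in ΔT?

33.3%

(δQ/Q)² = (1·δm/m)² + (1·δc/c)² + (1·δΔT/ΔT)²
  m term: (1×0.0680)² = 0.00462
  c term: (1×0.0380)² = 0.00144
  ΔT term: (1×0.0550)² = 0.00302
Total = 0.00909. Share from ΔT = 0.00302/0.00909 = 0.333.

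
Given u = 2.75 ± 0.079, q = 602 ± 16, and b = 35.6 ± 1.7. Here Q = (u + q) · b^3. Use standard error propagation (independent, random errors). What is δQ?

3.97e+06

Let w = u + q = 605. δw = √(δu² + δq²) = √(0.00624 + 256) = 16.0, so δw/w = 0.0265.
Q is then a monomial in w, b:
δQ/Q = √((δw/w)² + (3·δb/b)²) = √(0.000700 + 0.0205) = 0.146
Q = 2.73e+07, so δQ = 0.146 × 2.73e+07 = 3.97e+06.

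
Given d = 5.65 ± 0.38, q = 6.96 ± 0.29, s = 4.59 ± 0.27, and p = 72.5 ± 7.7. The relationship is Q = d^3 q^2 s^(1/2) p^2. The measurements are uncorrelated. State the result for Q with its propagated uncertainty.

(9.84 ± 3.01) × 10^7

Q is a product of powers, so relative uncertainties combine in quadrature:
  (3·δd/d)² = (3×0.0673)² = 0.0407;  (2·δq/q)² = (2×0.0417)² = 0.00694;  (½·δs/s)² = (0.5×0.0588)² = 0.000865;  (2·δp/p)² = (2×0.106)² = 0.0451
δQ/Q = √(0.0936) = 0.306
Q = 9.84e+07, so δQ = 0.306 × 9.84e+07 = 3.01e+07.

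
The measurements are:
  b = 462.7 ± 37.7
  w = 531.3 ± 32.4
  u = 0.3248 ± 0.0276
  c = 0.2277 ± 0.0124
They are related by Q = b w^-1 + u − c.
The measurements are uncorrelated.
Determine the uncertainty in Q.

Let p = b·w^-1 = 0.8709. δp/p = √((1·δb/b)² + (-1·δw/w)²) = √(0.00664 + 0.00372) = 0.102, so δp = 0.0886.
Q = p + u − c: δQ = √(δp² + δu² + δc²) = √(0.00786 + 0.000762 + 0.000154) = 0.0937

0.0937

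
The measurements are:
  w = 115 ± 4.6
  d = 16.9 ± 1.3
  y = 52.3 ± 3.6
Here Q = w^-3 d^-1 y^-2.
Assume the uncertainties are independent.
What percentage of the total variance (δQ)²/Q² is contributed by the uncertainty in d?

(δQ/Q)² = (-3·δw/w)² + (-1·δd/d)² + (-2·δy/y)²
  w term: (-3×0.0400)² = 0.0144
  d term: (-1×0.0769)² = 0.00592
  y term: (-2×0.0688)² = 0.0190
Total = 0.0393. Share from d = 0.00592/0.0393 = 0.151.

15.1%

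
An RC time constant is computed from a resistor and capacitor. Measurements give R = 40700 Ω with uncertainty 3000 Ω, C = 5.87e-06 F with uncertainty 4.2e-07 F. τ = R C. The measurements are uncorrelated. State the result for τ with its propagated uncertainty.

Since τ is a product/quotient, work with relative uncertainties:
  (1·δR/R)² = (1×0.0737)² = 0.00543;  (1·δC/C)² = (1×0.0716)² = 0.00512
δτ/τ = √(0.0106) = 0.103
τ = 0.239 s, so δτ = 0.103 × 0.239 = 0.0245 s.

0.239 ± 0.0245 s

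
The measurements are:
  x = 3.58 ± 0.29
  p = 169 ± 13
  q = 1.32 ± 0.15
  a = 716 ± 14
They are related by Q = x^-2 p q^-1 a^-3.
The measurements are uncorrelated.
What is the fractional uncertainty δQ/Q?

For a monomial Q ∝ x^-2, p, q^-1, a^-3, fractional errors add in quadrature:
  (-2·δx/x)² = (-2×0.0810)² = 0.0262;  (1·δp/p)² = (1×0.0769)² = 0.00592;  (-1·δq/q)² = (-1×0.114)² = 0.0129;  (-3·δa/a)² = (-3×0.0196)² = 0.00344
δQ/Q = √(0.0485) = 0.220

0.220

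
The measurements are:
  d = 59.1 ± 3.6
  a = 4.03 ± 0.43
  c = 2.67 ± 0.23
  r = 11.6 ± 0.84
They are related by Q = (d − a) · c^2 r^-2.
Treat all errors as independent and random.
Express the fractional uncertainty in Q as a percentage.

23.5%

Let u = d − a = 55.1. δu = √(δd² + δa²) = √(13.0 + 0.185) = 3.63, so δu/u = 0.0658.
Q is then a monomial in u, c, r:
δQ/Q = √((δu/u)² + (2·δc/c)² + (-2·δr/r)²) = √(0.00433 + 0.0297 + 0.0210) = 0.235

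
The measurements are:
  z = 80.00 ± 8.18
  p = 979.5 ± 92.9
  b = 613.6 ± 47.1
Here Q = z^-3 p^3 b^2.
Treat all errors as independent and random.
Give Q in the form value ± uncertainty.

(6.911 ± 3.08) × 10^8

Since Q is a product/quotient, work with relative uncertainties:
  (-3·δz/z)² = (-3×0.102)² = 0.0941;  (3·δp/p)² = (3×0.0948)² = 0.0810;  (2·δb/b)² = (2×0.0768)² = 0.0236
δQ/Q = √(0.199) = 0.446
Q = 6.911e+08, so δQ = 0.446 × 6.911e+08 = 3.08e+08.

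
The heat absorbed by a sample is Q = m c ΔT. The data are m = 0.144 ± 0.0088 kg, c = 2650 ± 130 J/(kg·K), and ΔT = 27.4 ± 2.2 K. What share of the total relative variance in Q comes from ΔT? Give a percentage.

(δQ/Q)² = (1·δm/m)² + (1·δc/c)² + (1·δΔT/ΔT)²
  m term: (1×0.0611)² = 0.00373
  c term: (1×0.0491)² = 0.00241
  ΔT term: (1×0.0803)² = 0.00645
Total = 0.0126. Share from ΔT = 0.00645/0.0126 = 0.512.

51.2%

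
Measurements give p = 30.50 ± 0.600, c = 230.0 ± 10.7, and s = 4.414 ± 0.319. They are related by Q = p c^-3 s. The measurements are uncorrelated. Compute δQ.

For a monomial Q ∝ p, c^-3, s, fractional errors add in quadrature:
  (1·δp/p)² = (1×0.0197)² = 0.000387;  (-3·δc/c)² = (-3×0.0465)² = 0.0195;  (1·δs/s)² = (1×0.0723)² = 0.00522
δQ/Q = √(0.0251) = 0.158
Q = 1.106e-05, so δQ = 0.158 × 1.106e-05 = 1.75e-06.

1.75e-06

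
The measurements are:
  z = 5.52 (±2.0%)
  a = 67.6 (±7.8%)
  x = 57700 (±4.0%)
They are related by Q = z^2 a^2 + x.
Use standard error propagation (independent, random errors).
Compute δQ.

Let p = z^2·a^2 = 1.39e+05. δp/p = √((2·δz/z)² + (2·δa/a)²) = √(0.00160 + 0.0243) = 0.161, so δp = 22400.
Q = p + x: δQ = √(δp² + δx²) = √(5.03e+08 + 5.33e+06) = 22500

22500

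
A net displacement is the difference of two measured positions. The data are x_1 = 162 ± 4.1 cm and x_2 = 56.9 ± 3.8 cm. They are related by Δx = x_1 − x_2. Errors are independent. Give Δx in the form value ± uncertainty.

Each term contributes (cᵢ δxᵢ)² to (δΔx)²:
  (δx_1)² = 16.8;  (δx_2)² = 14.4
δΔx = √(31.2) = 5.59 cm
Δx = 105 cm.

105 ± 5.59 cm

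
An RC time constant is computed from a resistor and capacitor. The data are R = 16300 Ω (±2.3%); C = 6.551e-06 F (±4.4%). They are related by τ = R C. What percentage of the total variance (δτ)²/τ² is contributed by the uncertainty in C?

(δτ/τ)² = (1·δR/R)² + (1·δC/C)²
  R term: (1×0.0230)² = 0.000529
  C term: (1×0.0440)² = 0.00194
Total = 0.00247. Share from C = 0.00194/0.00247 = 0.785.

78.5%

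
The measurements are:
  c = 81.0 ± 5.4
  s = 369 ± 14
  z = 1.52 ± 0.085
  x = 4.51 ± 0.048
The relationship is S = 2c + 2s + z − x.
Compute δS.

30.0

Each term contributes (cᵢ δxᵢ)² to (δS)²:
  (2·δc)² = 117;  (2·δs)² = 784;  (δz)² = 0.00723;  (δx)² = 0.00230
δS = √(901) = 30.0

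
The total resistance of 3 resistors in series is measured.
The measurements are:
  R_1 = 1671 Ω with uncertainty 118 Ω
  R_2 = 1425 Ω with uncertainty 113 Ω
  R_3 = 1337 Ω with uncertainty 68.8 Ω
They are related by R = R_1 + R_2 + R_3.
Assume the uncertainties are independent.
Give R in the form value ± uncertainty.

Absolute uncertainties add in quadrature for a linear combination:
  (δR_1)² = 13900;  (δR_2)² = 12800;  (δR_3)² = 4730
δR = √(31400) = 177 Ω
R = 4433 Ω.

4433 ± 177 Ω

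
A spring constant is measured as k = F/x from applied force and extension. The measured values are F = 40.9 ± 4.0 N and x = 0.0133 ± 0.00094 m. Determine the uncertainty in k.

371 N/m

Products/powers → add relative errors in quadrature, weighted by exponent:
  (1·δF/F)² = (1×0.0978)² = 0.00956;  (-1·δx/x)² = (-1×0.0707)² = 0.00500
δk/k = √(0.0146) = 0.121
k = 3080 N/m, so δk = 0.121 × 3080 = 371 N/m.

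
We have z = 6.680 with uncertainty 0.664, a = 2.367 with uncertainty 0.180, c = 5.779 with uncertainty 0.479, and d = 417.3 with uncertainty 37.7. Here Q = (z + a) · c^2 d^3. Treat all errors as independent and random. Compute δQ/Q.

Let u = z + a = 9.047. δu = √(δz² + δa²) = √(0.441 + 0.0324) = 0.688, so δu/u = 0.0760.
Q is then a monomial in u, c, d:
δQ/Q = √((δu/u)² + (2·δc/c)² + (3·δd/d)²) = √(0.00578 + 0.0275 + 0.0735) = 0.327

0.327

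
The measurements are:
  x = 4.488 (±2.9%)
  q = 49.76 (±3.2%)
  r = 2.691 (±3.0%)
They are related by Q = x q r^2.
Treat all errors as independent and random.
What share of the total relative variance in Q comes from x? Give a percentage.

15.4%

(δQ/Q)² = (1·δx/x)² + (1·δq/q)² + (2·δr/r)²
  x term: (1×0.0290)² = 0.000841
  q term: (1×0.0320)² = 0.00102
  r term: (2×0.0300)² = 0.00360
Total = 0.00546. Share from x = 0.000841/0.00546 = 0.154.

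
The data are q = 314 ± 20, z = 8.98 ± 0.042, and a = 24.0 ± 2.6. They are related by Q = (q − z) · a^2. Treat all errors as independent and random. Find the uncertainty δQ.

Let u = q − z = 305. δu = √(δq² + δz²) = √(400 + 0.00176) = 20.0, so δu/u = 0.0656.
Q is then a monomial in u, a:
δQ/Q = √((δu/u)² + (2·δa/a)²) = √(0.00430 + 0.0469) = 0.226
Q = 1.76e+05, so δQ = 0.226 × 1.76e+05 = 39800.

39800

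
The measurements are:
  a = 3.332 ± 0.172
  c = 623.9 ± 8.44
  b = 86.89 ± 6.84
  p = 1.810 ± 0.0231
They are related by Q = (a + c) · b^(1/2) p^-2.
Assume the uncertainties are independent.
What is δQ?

87.1

Let u = a + c = 627.2. δu = √(δa² + δc²) = √(0.0296 + 71.2) = 8.44, so δu/u = 0.0135.
Q is then a monomial in u, b, p:
δQ/Q = √((δu/u)² + (½·δb/b)² + (-2·δp/p)²) = √(0.000181 + 0.00155 + 0.000652) = 0.0488
Q = 1785, so δQ = 0.0488 × 1785 = 87.1.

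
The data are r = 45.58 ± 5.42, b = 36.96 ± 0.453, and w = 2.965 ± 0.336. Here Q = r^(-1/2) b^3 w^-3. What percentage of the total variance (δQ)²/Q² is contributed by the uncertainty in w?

(δQ/Q)² = (−½·δr/r)² + (3·δb/b)² + (-3·δw/w)²
  r term: (-0.5×0.119)² = 0.00354
  b term: (3×0.0123)² = 0.00135
  w term: (-3×0.113)² = 0.116
Total = 0.120. Share from w = 0.116/0.120 = 0.959.

95.9%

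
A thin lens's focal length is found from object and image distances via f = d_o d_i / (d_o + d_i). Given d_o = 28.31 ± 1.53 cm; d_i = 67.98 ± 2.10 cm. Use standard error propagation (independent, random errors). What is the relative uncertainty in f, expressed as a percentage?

3.92%

∂f/∂d_o = (d_i/(d_o+d_i))² = 0.498;  ∂f/∂d_i = (d_o/(d_o+d_i))² = 0.0864
δf = √((∂f/∂d_o · δd_o)² + (∂f/∂d_i · δd_i)²) = √(0.582 + 0.0330) = 0.784 cm
f = 19.99 cm, so δf/f = 0.784/19.99 = 0.0392.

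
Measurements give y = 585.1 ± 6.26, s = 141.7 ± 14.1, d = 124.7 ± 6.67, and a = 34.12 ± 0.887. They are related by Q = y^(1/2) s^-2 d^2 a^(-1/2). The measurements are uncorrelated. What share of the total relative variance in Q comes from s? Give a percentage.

77.3%

(δQ/Q)² = (½·δy/y)² + (-2·δs/s)² + (2·δd/d)² + (−½·δa/a)²
  y term: (0.5×0.0107)² = 2.86e-05
  s term: (-2×0.0995)² = 0.0396
  d term: (2×0.0535)² = 0.0114
  a term: (-0.5×0.0260)² = 0.000169
Total = 0.0512. Share from s = 0.0396/0.0512 = 0.773.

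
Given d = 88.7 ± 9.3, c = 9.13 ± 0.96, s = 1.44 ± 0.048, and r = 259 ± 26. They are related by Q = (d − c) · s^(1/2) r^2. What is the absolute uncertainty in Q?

1.49e+06

Let u = d − c = 79.6. δu = √(δd² + δc²) = √(86.5 + 0.922) = 9.35, so δu/u = 0.117.
Q is then a monomial in u, s, r:
δQ/Q = √((δu/u)² + (½·δs/s)² + (2·δr/r)²) = √(0.0138 + 0.000278 + 0.0403) = 0.233
Q = 6.41e+06, so δQ = 0.233 × 6.41e+06 = 1.49e+06.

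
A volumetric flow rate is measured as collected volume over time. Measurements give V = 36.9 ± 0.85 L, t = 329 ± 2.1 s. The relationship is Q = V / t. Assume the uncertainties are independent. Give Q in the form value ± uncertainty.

0.112 ± 0.00268 L/s

Q is a product of powers, so relative uncertainties combine in quadrature:
  (1·δV/V)² = (1×0.0230)² = 0.000531;  (-1·δt/t)² = (-1×0.00638)² = 4.07e-05
δQ/Q = √(0.000571) = 0.0239
Q = 0.112 L/s, so δQ = 0.0239 × 0.112 = 0.00268 L/s.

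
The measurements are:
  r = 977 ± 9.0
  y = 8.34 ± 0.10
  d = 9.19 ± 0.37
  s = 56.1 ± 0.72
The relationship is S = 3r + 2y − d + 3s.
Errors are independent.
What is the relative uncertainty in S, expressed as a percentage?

Each term contributes (cᵢ δxᵢ)² to (δS)²:
  (3·δr)² = 729;  (2·δy)² = 0.0400;  (δd)² = 0.137;  (3·δs)² = 4.67
δS = √(734) = 27.1
S = 3110, so δS/S = 27.1/3110 = 0.00872.

0.872%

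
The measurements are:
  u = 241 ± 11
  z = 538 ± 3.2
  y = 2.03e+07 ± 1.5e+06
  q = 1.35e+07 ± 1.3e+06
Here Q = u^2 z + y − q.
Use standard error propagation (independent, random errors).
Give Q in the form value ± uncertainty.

Let p = u^2·z = 3.12e+07. δp/p = √((2·δu/u)² + (1·δz/z)²) = √(0.00833 + 3.54e-05) = 0.0915, so δp = 2.86e+06.
Q = p + y − q: δQ = √(δp² + δy² + δq²) = √(8.17e+12 + 2.25e+12 + 1.69e+12) = 3.48e+06
Q = 3.8e+07.

(3.80 ± 0.348) × 10^7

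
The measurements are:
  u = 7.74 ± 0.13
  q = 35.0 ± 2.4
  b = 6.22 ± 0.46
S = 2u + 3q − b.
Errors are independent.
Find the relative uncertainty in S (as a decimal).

0.0632

Each term contributes (cᵢ δxᵢ)² to (δS)²:
  (2·δu)² = 0.0676;  (3·δq)² = 51.8;  (δb)² = 0.212
δS = √(52.1) = 7.22
S = 114, so δS/S = 7.22/114 = 0.0632.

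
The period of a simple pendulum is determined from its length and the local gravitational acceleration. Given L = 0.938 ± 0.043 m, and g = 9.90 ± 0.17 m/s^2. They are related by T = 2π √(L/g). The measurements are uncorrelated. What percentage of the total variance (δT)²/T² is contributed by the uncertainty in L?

87.7%

(δT/T)² = (½·δL/L)² + (−½·δg/g)²
  L term: (0.5×0.0458)² = 0.000525
  g term: (-0.5×0.0172)² = 7.37e-05
Total = 0.000599. Share from L = 0.000525/0.000599 = 0.877.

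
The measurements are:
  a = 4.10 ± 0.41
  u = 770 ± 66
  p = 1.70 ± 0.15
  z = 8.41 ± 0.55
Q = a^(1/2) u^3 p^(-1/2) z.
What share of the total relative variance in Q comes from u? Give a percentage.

(δQ/Q)² = (½·δa/a)² + (3·δu/u)² + (−½·δp/p)² + (1·δz/z)²
  a term: (0.5×0.100)² = 0.00250
  u term: (3×0.0857)² = 0.0661
  p term: (-0.5×0.0882)² = 0.00195
  z term: (1×0.0654)² = 0.00428
Total = 0.0748. Share from u = 0.0661/0.0748 = 0.883.

88.3%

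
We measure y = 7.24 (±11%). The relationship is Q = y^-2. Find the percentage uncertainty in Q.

Q ∝ y^-2, so δQ/Q = |-2| · δy/y = 2 × 0.110 = 0.220.

22.0%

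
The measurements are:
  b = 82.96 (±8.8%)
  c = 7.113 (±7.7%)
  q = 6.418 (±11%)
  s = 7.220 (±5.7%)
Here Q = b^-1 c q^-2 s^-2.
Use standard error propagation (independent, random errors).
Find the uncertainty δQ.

1.09e-05

Since Q is a product/quotient, work with relative uncertainties:
  (-1·δb/b)² = (-1×0.0880)² = 0.00774;  (1·δc/c)² = (1×0.0770)² = 0.00593;  (-2·δq/q)² = (-2×0.110)² = 0.0484;  (-2·δs/s)² = (-2×0.0570)² = 0.0130
δQ/Q = √(0.0751) = 0.274
Q = 3.993e-05, so δQ = 0.274 × 3.993e-05 = 1.09e-05.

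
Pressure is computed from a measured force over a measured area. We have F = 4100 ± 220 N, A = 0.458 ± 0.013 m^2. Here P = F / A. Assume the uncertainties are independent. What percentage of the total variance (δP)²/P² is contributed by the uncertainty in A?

(δP/P)² = (1·δF/F)² + (-1·δA/A)²
  F term: (1×0.0537)² = 0.00288
  A term: (-1×0.0284)² = 0.000806
Total = 0.00368. Share from A = 0.000806/0.00368 = 0.219.

21.9%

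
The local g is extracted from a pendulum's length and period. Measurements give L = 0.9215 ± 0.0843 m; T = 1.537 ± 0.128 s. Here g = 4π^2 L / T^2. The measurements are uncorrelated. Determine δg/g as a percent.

19.0%

g is a product of powers, so relative uncertainties combine in quadrature:
  (1·δL/L)² = (1×0.0915)² = 0.00837;  (-2·δT/T)² = (-2×0.0833)² = 0.0277
δg/g = √(0.0361) = 0.190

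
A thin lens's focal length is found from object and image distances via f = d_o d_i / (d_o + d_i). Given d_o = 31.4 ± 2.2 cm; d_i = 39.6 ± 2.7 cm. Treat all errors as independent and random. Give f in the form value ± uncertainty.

∂f/∂d_o = (d_i/(d_o+d_i))² = 0.311;  ∂f/∂d_i = (d_o/(d_o+d_i))² = 0.196
δf = √((∂f/∂d_o · δd_o)² + (∂f/∂d_i · δd_i)²) = √(0.468 + 0.279) = 0.864 cm
f = 17.5 cm.

17.5 ± 0.864 cm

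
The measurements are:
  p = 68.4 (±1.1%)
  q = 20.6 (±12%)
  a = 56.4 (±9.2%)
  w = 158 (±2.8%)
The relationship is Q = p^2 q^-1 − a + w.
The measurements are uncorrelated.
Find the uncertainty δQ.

Let h = p^2·q^-1 = 227. δh/h = √((2·δp/p)² + (-1·δq/q)²) = √(0.000484 + 0.0144) = 0.122, so δh = 27.7.
Q = h − a + w: δQ = √(δh² + δa² + δw²) = √(768 + 26.9 + 19.6) = 28.5

28.5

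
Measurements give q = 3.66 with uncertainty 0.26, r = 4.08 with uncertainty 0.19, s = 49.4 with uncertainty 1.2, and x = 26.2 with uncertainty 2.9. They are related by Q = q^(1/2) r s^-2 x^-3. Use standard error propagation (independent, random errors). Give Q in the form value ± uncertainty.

Products/powers → add relative errors in quadrature, weighted by exponent:
  (½·δq/q)² = (0.5×0.0710)² = 0.00126;  (1·δr/r)² = (1×0.0466)² = 0.00217;  (-2·δs/s)² = (-2×0.0243)² = 0.00236;  (-3·δx/x)² = (-3×0.111)² = 0.110
δQ/Q = √(0.116) = 0.341
Q = 1.78e-07, so δQ = 0.341 × 1.78e-07 = 6.06e-08.

(1.78 ± 0.606) × 10^-7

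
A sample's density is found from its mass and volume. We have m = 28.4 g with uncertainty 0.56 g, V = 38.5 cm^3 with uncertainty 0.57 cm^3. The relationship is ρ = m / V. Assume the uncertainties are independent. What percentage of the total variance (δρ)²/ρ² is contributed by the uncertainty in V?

36.1%

(δρ/ρ)² = (1·δm/m)² + (-1·δV/V)²
  m term: (1×0.0197)² = 0.000389
  V term: (-1×0.0148)² = 0.000219
Total = 0.000608. Share from V = 0.000219/0.000608 = 0.361.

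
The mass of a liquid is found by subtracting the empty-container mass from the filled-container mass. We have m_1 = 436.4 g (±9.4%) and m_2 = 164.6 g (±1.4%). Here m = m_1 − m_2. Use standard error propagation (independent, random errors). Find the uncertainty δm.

Each term contributes (cᵢ δxᵢ)² to (δm)²:
  (δm_1)² = 1680;  (δm_2)² = 5.31
δm = √(1690) = 41.1 g

41.1 g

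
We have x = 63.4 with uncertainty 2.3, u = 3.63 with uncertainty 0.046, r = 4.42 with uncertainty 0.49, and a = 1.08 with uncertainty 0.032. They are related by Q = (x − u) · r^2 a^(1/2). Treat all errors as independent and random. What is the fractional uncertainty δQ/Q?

Let w = x − u = 59.8. δw = √(δx² + δu²) = √(5.29 + 0.00212) = 2.30, so δw/w = 0.0385.
Q is then a monomial in w, r, a:
δQ/Q = √((δw/w)² + (2·δr/r)² + (½·δa/a)²) = √(0.00148 + 0.0492 + 0.000219) = 0.226

0.226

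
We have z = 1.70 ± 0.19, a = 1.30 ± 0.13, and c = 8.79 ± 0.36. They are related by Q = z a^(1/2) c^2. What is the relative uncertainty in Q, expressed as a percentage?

Relative error in a monomial: (δQ/Q)² = Σ (nᵢ · δxᵢ/xᵢ)².
  (1·δz/z)² = (1×0.112)² = 0.0125;  (½·δa/a)² = (0.5×0.100)² = 0.00250;  (2·δc/c)² = (2×0.0410)² = 0.00671
δQ/Q = √(0.0217) = 0.147

14.7%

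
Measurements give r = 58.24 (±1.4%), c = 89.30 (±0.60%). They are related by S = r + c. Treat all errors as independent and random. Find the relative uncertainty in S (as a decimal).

S is a linear combination, so absolute uncertainties add in quadrature:
  (δr)² = 0.665;  (δc)² = 0.287
δS = √(0.952) = 0.976
S = 147.5, so δS/S = 0.976/147.5 = 0.00661.

0.00661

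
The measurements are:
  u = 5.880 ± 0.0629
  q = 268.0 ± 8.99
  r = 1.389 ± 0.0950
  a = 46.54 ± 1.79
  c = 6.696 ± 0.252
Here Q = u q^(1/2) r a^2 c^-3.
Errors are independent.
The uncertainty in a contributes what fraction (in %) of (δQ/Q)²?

24.9%

(δQ/Q)² = (1·δu/u)² + (½·δq/q)² + (1·δr/r)² + (2·δa/a)² + (-3·δc/c)²
  u term: (1×0.0107)² = 0.000114
  q term: (0.5×0.0335)² = 0.000281
  r term: (1×0.0684)² = 0.00468
  a term: (2×0.0385)² = 0.00592
  c term: (-3×0.0376)² = 0.0127
Total = 0.0237. Share from a = 0.00592/0.0237 = 0.249.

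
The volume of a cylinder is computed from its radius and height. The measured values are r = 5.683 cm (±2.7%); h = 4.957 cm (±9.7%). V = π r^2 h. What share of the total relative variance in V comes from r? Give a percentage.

(δV/V)² = (2·δr/r)² + (1·δh/h)²
  r term: (2×0.0270)² = 0.00292
  h term: (1×0.0970)² = 0.00941
Total = 0.0123. Share from r = 0.00292/0.0123 = 0.237.

23.7%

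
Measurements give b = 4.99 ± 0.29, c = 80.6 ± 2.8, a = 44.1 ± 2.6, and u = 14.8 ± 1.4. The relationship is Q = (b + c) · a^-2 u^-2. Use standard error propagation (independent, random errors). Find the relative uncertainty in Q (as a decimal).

Let w = b + c = 85.6. δw = √(δb² + δc²) = √(0.0841 + 7.84) = 2.81, so δw/w = 0.0329.
Q is then a monomial in w, a, u:
δQ/Q = √((δw/w)² + (-2·δa/a)² + (-2·δu/u)²) = √(0.00108 + 0.0139 + 0.0358) = 0.225

0.225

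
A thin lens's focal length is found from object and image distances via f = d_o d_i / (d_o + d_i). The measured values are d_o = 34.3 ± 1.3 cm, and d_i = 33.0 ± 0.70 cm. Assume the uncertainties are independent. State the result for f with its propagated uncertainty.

∂f/∂d_o = (d_i/(d_o+d_i))² = 0.240;  ∂f/∂d_i = (d_o/(d_o+d_i))² = 0.260
δf = √((∂f/∂d_o · δd_o)² + (∂f/∂d_i · δd_i)²) = √(0.0977 + 0.0331) = 0.362 cm
f = 16.8 cm.

16.8 ± 0.362 cm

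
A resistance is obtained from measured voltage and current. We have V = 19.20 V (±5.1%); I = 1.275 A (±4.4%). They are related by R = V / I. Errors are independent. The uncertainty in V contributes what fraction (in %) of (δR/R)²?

(δR/R)² = (1·δV/V)² + (-1·δI/I)²
  V term: (1×0.0510)² = 0.00260
  I term: (-1×0.0440)² = 0.00194
Total = 0.00454. Share from V = 0.00260/0.00454 = 0.573.

57.3%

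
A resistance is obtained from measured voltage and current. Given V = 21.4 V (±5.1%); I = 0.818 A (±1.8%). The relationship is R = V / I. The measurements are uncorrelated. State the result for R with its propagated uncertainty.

26.2 ± 1.41 Ω

Since R is a product/quotient, work with relative uncertainties:
  (1·δV/V)² = (1×0.0510)² = 0.00260;  (-1·δI/I)² = (-1×0.0180)² = 0.000324
δR/R = √(0.00292) = 0.0541
R = 26.2 Ω, so δR = 0.0541 × 26.2 = 1.41 Ω.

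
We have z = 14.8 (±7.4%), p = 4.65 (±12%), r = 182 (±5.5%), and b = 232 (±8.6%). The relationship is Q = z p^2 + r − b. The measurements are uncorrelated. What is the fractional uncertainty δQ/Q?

0.309

Let w = z·p^2 = 320. δw/w = √((1·δz/z)² + (2·δp/p)²) = √(0.00548 + 0.0576) = 0.251, so δw = 80.4.
Q = w + r − b: δQ = √(δw² + δr² + δb²) = √(6460 + 100 + 398) = 83.4
Q = 270, so δQ/Q = 83.4/270 = 0.309.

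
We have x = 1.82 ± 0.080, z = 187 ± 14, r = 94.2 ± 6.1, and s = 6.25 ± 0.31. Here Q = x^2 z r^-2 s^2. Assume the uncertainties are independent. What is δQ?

0.545

Each factor contributes (exponent × relative error)² to (δQ/Q)²:
  (2·δx/x)² = (2×0.0440)² = 0.00773;  (1·δz/z)² = (1×0.0749)² = 0.00560;  (-2·δr/r)² = (-2×0.0648)² = 0.0168;  (2·δs/s)² = (2×0.0496)² = 0.00984
δQ/Q = √(0.0399) = 0.200
Q = 2.73, so δQ = 0.200 × 2.73 = 0.545.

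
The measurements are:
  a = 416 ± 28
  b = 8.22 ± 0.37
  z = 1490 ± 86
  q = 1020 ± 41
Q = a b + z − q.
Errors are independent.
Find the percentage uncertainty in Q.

7.53%

Let p = a·b = 3420. δp/p = √((1·δa/a)² + (1·δb/b)²) = √(0.00453 + 0.00203) = 0.0810, so δp = 277.
Q = p + z − q: δQ = √(δp² + δz² + δq²) = √(76700 + 7400 + 1680) = 293
Q = 3890, so δQ/Q = 293/3890 = 0.0753.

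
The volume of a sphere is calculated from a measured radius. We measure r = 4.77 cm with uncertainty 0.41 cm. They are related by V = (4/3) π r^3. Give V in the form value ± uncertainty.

455 ± 117 cm^3

V ∝ r^3, so δV/V = |3| · δr/r = 3 × 0.0860 = 0.258.
V = 455 cm^3, so δV = 0.258 × 455 = 117 cm^3.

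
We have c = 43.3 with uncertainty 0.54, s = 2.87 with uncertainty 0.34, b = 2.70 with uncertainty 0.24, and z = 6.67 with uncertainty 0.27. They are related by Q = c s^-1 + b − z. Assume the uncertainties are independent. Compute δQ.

1.83

Let p = c·s^-1 = 15.1. δp/p = √((1·δc/c)² + (-1·δs/s)²) = √(0.000156 + 0.0140) = 0.119, so δp = 1.80.
Q = p + b − z: δQ = √(δp² + δb² + δz²) = √(3.23 + 0.0576 + 0.0729) = 1.83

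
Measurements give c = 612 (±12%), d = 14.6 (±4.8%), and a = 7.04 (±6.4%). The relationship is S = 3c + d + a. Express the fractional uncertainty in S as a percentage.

For a sum/difference, combine absolute errors in quadrature:
  (3·δc)² = 48500;  (δd)² = 0.491;  (δa)² = 0.203
δS = √(48500) = 220
S = 1860, so δS/S = 220/1860 = 0.119.

11.9%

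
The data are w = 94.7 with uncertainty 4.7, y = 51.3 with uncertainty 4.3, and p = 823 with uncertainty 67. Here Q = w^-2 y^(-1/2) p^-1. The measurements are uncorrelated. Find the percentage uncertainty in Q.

Each factor contributes (exponent × relative error)² to (δQ/Q)²:
  (-2·δw/w)² = (-2×0.0496)² = 0.00985;  (−½·δy/y)² = (-0.5×0.0838)² = 0.00176;  (-1·δp/p)² = (-1×0.0814)² = 0.00663
δQ/Q = √(0.0182) = 0.135

13.5%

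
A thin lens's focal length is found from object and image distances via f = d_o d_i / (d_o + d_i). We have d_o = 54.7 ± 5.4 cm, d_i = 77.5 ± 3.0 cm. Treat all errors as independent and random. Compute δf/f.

∂f/∂d_o = (d_i/(d_o+d_i))² = 0.344;  ∂f/∂d_i = (d_o/(d_o+d_i))² = 0.171
δf = √((∂f/∂d_o · δd_o)² + (∂f/∂d_i · δd_i)²) = √(3.44 + 0.264) = 1.93 cm
f = 32.1 cm, so δf/f = 1.93/32.1 = 0.0600.

0.0600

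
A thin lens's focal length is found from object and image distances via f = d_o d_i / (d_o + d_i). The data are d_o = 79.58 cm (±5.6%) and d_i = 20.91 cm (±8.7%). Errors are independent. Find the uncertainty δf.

1.16 cm

∂f/∂d_o = (d_i/(d_o+d_i))² = 0.0433;  ∂f/∂d_i = (d_o/(d_o+d_i))² = 0.627
δf = √((∂f/∂d_o · δd_o)² + (∂f/∂d_i · δd_i)²) = √(0.0372 + 1.30) = 1.16 cm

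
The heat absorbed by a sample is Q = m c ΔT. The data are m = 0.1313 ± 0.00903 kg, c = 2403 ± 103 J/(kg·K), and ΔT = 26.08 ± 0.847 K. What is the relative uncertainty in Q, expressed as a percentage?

Since Q is a product/quotient, work with relative uncertainties:
  (1·δm/m)² = (1×0.0688)² = 0.00473;  (1·δc/c)² = (1×0.0429)² = 0.00184;  (1·δΔT/ΔT)² = (1×0.0325)² = 0.00105
δQ/Q = √(0.00762) = 0.0873

8.73%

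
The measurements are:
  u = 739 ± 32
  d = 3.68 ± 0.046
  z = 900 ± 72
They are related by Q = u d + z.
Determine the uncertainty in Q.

Let p = u·d = 2720. δp/p = √((1·δu/u)² + (1·δd/d)²) = √(0.00188 + 0.000156) = 0.0451, so δp = 123.
Q = p + z: δQ = √(δp² + δz²) = √(15000 + 5180) = 142

142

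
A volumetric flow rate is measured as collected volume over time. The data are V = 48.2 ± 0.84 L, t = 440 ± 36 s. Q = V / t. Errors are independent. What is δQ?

Since Q is a product/quotient, work with relative uncertainties:
  (1·δV/V)² = (1×0.0174)² = 0.000304;  (-1·δt/t)² = (-1×0.0818)² = 0.00669
δQ/Q = √(0.00700) = 0.0837
Q = 0.110 L/s, so δQ = 0.0837 × 0.110 = 0.00916 L/s.

0.00916 L/s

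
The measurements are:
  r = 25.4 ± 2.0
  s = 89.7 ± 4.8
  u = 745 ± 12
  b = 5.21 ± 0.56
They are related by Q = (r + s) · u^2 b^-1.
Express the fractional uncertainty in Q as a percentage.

Let w = r + s = 115. δw = √(δr² + δs²) = √(4.00 + 23.0) = 5.20, so δw/w = 0.0452.
Q is then a monomial in w, u, b:
δQ/Q = √((δw/w)² + (2·δu/u)² + (-1·δb/b)²) = √(0.00204 + 0.00104 + 0.0116) = 0.121

12.1%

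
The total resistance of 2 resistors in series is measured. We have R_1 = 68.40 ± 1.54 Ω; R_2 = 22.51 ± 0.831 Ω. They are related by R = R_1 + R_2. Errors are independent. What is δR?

Each term contributes (cᵢ δxᵢ)² to (δR)²:
  (δR_1)² = 2.37;  (δR_2)² = 0.691
δR = √(3.06) = 1.75 Ω

1.75 Ω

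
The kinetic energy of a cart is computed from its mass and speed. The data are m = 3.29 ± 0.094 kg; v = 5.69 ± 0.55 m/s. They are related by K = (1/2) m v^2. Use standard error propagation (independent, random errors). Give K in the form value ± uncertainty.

53.3 ± 10.4 J

Each factor contributes (exponent × relative error)² to (δK/K)²:
  (1·δm/m)² = (1×0.0286)² = 0.000816;  (2·δv/v)² = (2×0.0967)² = 0.0374
δK/K = √(0.0382) = 0.195
K = 53.3 J, so δK = 0.195 × 53.3 = 10.4 J.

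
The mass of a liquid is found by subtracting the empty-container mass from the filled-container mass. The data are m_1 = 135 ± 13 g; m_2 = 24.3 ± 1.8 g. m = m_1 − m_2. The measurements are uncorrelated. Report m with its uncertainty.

m is a linear combination, so absolute uncertainties add in quadrature:
  (δm_1)² = 169;  (δm_2)² = 3.24
δm = √(172) = 13.1 g
m = 111 g.

111 ± 13.1 g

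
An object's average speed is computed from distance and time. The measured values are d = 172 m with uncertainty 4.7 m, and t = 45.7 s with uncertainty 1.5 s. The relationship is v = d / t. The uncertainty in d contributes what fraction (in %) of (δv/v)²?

40.9%

(δv/v)² = (1·δd/d)² + (-1·δt/t)²
  d term: (1×0.0273)² = 0.000747
  t term: (-1×0.0328)² = 0.00108
Total = 0.00182. Share from d = 0.000747/0.00182 = 0.409.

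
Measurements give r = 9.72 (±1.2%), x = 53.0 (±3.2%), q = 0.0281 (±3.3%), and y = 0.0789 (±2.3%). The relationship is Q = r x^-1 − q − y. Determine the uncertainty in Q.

0.00659

Let p = r·x^-1 = 0.183. δp/p = √((1·δr/r)² + (-1·δx/x)²) = √(0.000144 + 0.00102) = 0.0342, so δp = 0.00627.
Q = p − q − y: δQ = √(δp² + δq² + δy²) = √(3.93e-05 + 8.6e-07 + 3.29e-06) = 0.00659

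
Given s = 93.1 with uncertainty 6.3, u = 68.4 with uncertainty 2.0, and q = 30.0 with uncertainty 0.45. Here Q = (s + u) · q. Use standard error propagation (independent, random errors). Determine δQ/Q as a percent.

4.36%

Let w = s + u = 162. δw = √(δs² + δu²) = √(39.7 + 4.00) = 6.61, so δw/w = 0.0409.
Q is then a monomial in w, q:
δQ/Q = √((δw/w)² + (1·δq/q)²) = √(0.00168 + 0.000225) = 0.0436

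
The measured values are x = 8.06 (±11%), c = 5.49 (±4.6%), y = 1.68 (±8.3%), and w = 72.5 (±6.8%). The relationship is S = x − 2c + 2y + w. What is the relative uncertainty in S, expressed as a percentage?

For a sum/difference, combine absolute errors in quadrature:
  (δx)² = 0.786;  (2·δc)² = 0.255;  (2·δy)² = 0.0778;  (δw)² = 24.3
δS = √(25.4) = 5.04
S = 72.9, so δS/S = 5.04/72.9 = 0.0691.

6.91%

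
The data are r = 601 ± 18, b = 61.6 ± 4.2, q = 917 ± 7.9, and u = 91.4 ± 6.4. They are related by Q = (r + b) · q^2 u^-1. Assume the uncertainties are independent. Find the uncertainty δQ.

Let w = r + b = 663. δw = √(δr² + δb²) = √(324 + 17.6) = 18.5, so δw/w = 0.0279.
Q is then a monomial in w, q, u:
δQ/Q = √((δw/w)² + (2·δq/q)² + (-1·δu/u)²) = √(0.000778 + 0.000297 + 0.00490) = 0.0773
Q = 6.1e+06, so δQ = 0.0773 × 6.1e+06 = 4.71e+05.

4.71e+05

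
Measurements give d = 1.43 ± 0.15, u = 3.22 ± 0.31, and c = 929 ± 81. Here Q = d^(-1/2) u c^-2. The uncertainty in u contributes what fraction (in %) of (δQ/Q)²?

(δQ/Q)² = (−½·δd/d)² + (1·δu/u)² + (-2·δc/c)²
  d term: (-0.5×0.105)² = 0.00275
  u term: (1×0.0963)² = 0.00927
  c term: (-2×0.0872)² = 0.0304
Total = 0.0424. Share from u = 0.00927/0.0424 = 0.218.

21.8%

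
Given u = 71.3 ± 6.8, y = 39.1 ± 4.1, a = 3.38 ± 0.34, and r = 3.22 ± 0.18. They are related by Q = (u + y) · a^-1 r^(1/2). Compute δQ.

7.43

Let w = u + y = 110. δw = √(δu² + δy²) = √(46.2 + 16.8) = 7.94, so δw/w = 0.0719.
Q is then a monomial in w, a, r:
δQ/Q = √((δw/w)² + (-1·δa/a)² + (½·δr/r)²) = √(0.00517 + 0.0101 + 0.000781) = 0.127
Q = 58.6, so δQ = 0.127 × 58.6 = 7.43.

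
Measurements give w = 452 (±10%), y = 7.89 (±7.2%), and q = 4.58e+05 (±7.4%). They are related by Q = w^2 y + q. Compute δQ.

Let p = w^2·y = 1.61e+06. δp/p = √((2·δw/w)² + (1·δy/y)²) = √(0.0400 + 0.00518) = 0.213, so δp = 3.43e+05.
Q = p + q: δQ = √(δp² + δq²) = √(1.17e+11 + 1.15e+09) = 3.44e+05

3.44e+05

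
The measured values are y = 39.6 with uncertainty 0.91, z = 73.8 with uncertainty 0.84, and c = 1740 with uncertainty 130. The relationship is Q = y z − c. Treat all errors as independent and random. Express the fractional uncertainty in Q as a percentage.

12.7%

Let p = y·z = 2920. δp/p = √((1·δy/y)² + (1·δz/z)²) = √(0.000528 + 0.000130) = 0.0256, so δp = 74.9.
Q = p − c: δQ = √(δp² + δc²) = √(5620 + 16900) = 150
Q = 1180, so δQ/Q = 150/1180 = 0.127.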